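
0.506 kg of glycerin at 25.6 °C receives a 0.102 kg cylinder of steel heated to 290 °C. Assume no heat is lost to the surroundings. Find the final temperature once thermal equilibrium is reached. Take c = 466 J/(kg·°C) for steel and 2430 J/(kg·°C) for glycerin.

T_f ≈ 35.4 °C

Setting the total heat transfer to zero:
0.102·466·(T − 290) + 0.506·2430·(T − 25.6) = 0
(47.53 + 1229.6) T = 47.53·290 + 1229.6·25.6
T ≈ 35.44 °C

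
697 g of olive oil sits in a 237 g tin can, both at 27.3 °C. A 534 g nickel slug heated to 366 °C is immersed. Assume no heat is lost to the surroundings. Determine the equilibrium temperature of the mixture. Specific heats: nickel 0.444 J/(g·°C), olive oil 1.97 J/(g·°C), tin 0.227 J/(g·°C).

Taking heat into each body as positive, Σ m c ΔT = 0:
534×0.444×(T − 366) + 697×1.97×(T − 27.3) + 237×0.227×(T − 27.3) = 0
1664 T = 125731
T = 125731/1664 ≈ 75.56 °C

T_f ≈ 75.6 °C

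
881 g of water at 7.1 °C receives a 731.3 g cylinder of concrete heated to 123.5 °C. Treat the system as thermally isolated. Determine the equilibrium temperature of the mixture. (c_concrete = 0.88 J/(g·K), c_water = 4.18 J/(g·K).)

T_f ≈ 24.4 °C

With ΣQ=0 the equilibrium temperature is the m·c-weighted mean:
T_f = (643.54*123.5 + 3682.6*7.1) / (643.54 + 3682.6)
    = 105624 / 4326.1 ≈ 24.42 °C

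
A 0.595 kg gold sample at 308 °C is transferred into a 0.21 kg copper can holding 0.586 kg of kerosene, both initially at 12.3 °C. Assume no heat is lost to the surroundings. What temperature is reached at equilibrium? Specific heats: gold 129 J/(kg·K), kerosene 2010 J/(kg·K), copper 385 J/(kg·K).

T_f ≈ 29.3 °C

T_f = Σ m_i c_i T_i / Σ m_i c_i:
T_f = (76.75*308 + 1177.9*12.3 + 80.85*12.3) / (76.75 + 1177.9 + 80.85)
    = 39123 / 1335.5 ≈ 29.30 °C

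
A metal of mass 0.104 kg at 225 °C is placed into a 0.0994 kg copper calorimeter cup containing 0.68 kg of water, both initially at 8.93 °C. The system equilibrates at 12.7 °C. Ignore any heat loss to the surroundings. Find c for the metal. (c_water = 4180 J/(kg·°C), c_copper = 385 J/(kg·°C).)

c ≈ 492 J/(kg·°C)

Net heat exchanged in the isolated system is zero:
0.104×c×(12.7 − 225) + 0.68×4180×(12.7 − 8.93) + 0.0994×385×(12.7 − 8.93) = 0
-22.08 c = -10860
c = -10860/-22.08 ≈ 491.9 J/(kg·°C)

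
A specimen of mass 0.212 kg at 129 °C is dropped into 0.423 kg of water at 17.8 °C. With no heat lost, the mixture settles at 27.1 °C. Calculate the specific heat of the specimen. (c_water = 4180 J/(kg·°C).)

c ≈ 761 J/(kg·°C)

Setting the total heat transfer to zero:
0.212·c·(27.1 − 129) + 0.423·4180·(27.1 − 17.8) = 0
-21.6 c = -16444
c = -16444/-21.6 ≈ 761.2 J/(kg·°C)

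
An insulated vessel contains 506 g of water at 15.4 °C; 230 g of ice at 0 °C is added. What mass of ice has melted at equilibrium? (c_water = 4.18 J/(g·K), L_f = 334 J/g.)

m_melted ≈ 97.5 g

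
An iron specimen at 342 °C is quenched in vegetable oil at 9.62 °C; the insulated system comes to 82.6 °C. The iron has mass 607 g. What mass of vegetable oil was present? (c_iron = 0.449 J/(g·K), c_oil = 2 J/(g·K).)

m ≈ 484 g

Heat lost by the iron = heat gained by the oil:
607·0.449·(342 − 82.6) = m·2·(82.6 − 9.62)
145.96 m = 70698  ⇒  m ≈ 484.4 g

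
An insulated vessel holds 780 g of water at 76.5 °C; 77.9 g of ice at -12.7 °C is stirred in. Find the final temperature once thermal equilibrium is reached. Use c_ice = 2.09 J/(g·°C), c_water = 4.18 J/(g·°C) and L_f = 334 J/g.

T_f ≈ 61.7 °C

Heat gained plus heat lost sum to zero:
warm ice to 0 °C: 77.9·2.09·(0 − (-12.7)) = 2067.7; fusion: m_ice L_f = 77.9·334 = 26019; warm the meltwater: 325.62 T; water: 3260.4(T − 76.5)
3586 T = 249421 − 28086 = 221334
T ≈ 61.72 °C (positive, so assuming full melt was valid).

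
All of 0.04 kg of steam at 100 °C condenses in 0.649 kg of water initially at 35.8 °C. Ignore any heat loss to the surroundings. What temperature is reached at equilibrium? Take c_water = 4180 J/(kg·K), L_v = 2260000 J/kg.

T_f ≈ 70.9 °C

Sum of m c ΔT and latent-heat terms is zero:
latent heat released on condensation: 0.04×2260000 = 90400
  condensate cools 100→T: 0.04×4180×(T − 100) = 167.2(T − 100)
  original water: 2712.8(T − 35.8)
2880 T = 90400 + 16720 + 97119 = 204239
T ≈ 70.92 °C — below 100 °C, confirming all the steam condensed.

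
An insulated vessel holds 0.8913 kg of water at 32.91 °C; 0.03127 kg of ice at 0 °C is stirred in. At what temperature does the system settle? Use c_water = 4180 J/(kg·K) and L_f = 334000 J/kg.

T_f ≈ 29.1 °C

Energy conservation, ΣQ = 0:
latent heat to melt: 0.03127·334000 = 10444
  meltwater 0→T: 0.03127·4180·T = 130.71 T
  water: 3725.6(T − 32.91)
3856.3 T = 122611 − 10444 = 112166
T ≈ 29.09 °C (positive, so assuming full melt was valid).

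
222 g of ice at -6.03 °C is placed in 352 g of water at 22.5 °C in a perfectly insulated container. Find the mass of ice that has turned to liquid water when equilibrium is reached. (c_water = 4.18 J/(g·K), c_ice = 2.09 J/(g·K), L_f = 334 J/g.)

m_melted ≈ 90.7 g

Water can give up m c ΔT = 352×4.18×22.5 = 33106 J before reaching 0 °C.
Warming the ice to 0 °C takes 222×2.09×6.03 = 2797.8 J, leaving 30308 J for melting.
Fully melting the ice requires m_ice L_f = 222×334 = 74148 J.
30308 J < 74148 J, so only part of the ice melts and the system sits at 0 °C.
m_melt = 30308 / L_f = 90.74 g.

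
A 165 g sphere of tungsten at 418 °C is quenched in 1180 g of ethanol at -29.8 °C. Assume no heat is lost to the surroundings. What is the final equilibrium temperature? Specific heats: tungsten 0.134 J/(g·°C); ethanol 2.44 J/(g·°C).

T_f ≈ -26.4 °C

|Q_tungsten| = |Q_ethanol|:
165×0.134×(418 − T) = 1180×2.44×(T − (-29.8))
22.11(418 − T) = 2879.2(T − (-29.8))
2901.3 T = -76558  ⇒  T ≈ -26.39 °C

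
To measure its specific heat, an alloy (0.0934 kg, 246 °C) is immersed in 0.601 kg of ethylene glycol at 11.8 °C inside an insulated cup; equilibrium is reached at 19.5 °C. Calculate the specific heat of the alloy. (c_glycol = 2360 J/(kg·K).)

c ≈ 516 J/(kg·K)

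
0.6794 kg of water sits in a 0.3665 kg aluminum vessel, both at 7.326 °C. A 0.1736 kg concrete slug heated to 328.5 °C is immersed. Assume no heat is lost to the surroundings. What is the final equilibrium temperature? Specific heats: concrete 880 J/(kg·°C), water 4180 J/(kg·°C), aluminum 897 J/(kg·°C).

Net heat exchanged in the isolated system is zero:
0.1736·880·(T − 328.5) + 0.6794·4180·(T − 7.326) + 0.3665·897·(T − 7.326) = 0
152.77(T − 328.5) + 2839.9(T − 7.326) + 328.75(T − 7.326) = 0
(152.77 + 2839.9 + 328.75) T = 152.77·328.5 + 2839.9·7.326 + 328.75·7.326
T = 73398 / 3321.4 = 22.1 °C

T_f ≈ 22.1 °C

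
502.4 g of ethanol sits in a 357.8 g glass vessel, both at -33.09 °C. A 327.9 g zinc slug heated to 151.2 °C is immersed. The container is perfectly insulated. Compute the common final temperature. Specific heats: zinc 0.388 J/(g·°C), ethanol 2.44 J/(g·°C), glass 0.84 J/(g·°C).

With ΣQ=0 the equilibrium temperature is the m·c-weighted mean:
T_f = (127.23·151.2 + 1225.9·(-33.09) + 300.55·(-33.09)) / (127.23 + 1225.9 + 300.55)
    = -31272 / 1653.6 ≈ -18.91 °C

T_f ≈ -18.9 °C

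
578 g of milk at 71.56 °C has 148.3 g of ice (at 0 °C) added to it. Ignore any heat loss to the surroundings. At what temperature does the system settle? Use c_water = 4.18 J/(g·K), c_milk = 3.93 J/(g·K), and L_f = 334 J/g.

T_f ≈ 39.1 °C

Let T be the final temperature. ΣQ_i = 0:
melt ice: 148.3×334 = 49532; meltwater 0→T: 148.3×4.18×T = 619.89 T; milk: 2271.5(T − 71.56)
2891.4 T = 162551 − 49532 = 113019
T ≈ 39.09 °C — above 0 °C, consistent with complete melting.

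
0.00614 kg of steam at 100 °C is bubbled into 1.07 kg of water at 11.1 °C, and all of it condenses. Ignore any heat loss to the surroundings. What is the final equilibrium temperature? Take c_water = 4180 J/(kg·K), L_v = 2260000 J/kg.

T_f ≈ 14.7 °C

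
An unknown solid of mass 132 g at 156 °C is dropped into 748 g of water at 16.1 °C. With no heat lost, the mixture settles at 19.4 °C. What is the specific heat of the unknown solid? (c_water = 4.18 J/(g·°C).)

c ≈ 0.572 J/(g·°C)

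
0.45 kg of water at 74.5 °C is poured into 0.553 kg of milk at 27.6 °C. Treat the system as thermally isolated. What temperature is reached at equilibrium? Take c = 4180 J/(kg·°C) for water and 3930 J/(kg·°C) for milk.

T_f ≈ 49.4 °C

Energy conservation, ΣQ = 0:
0.45*4180*(T − 74.5) + 0.553*3930*(T − 27.6) = 0
1881(T − 74.5) + 2173.3(T − 27.6) = 0
(1881 + 2173.3) T = 1881*74.5 + 2173.3*27.6
T = 200117 / 4054.3 = 49.4 °C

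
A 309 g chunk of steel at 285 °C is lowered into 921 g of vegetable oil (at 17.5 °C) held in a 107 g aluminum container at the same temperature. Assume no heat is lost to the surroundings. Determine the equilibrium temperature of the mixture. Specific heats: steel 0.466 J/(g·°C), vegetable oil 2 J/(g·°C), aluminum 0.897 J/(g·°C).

T_f ≈ 36.0 °C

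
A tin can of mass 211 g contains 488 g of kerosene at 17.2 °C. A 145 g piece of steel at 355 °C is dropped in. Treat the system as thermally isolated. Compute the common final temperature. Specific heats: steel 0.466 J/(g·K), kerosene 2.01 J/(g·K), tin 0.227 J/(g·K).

T_f ≈ 38.0 °C

Net heat exchanged in the isolated system is zero:
145·0.466·(T − 355) + 488·2.01·(T − 17.2) + 211·0.227·(T − 17.2) = 0
1096.3 T = 41682
T = 41682/1096.3 ≈ 38.02 °C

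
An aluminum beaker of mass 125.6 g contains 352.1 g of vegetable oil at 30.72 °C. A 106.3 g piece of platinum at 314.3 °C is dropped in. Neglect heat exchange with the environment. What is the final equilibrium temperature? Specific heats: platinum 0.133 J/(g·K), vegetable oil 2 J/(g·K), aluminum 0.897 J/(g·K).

T_f ≈ 35.5 °C

T_f is the heat-capacity-weighted average of the initial temperatures:
T_f = (14.14×314.3 + 704.2×30.72 + 112.66×30.72) / (14.14 + 704.2 + 112.66)
    = 29538 / 831 ≈ 35.54 °C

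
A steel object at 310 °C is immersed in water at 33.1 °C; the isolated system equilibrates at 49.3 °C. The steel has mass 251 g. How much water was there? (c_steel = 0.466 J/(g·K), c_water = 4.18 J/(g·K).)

m ≈ 450 g

Energy conservation, ΣQ = 0:
251·0.466·(49.3 − 310) + m·4.18·(49.3 − 33.1) = 0
67.72 m = 30493
m = 30493/67.72 ≈ 450.3 g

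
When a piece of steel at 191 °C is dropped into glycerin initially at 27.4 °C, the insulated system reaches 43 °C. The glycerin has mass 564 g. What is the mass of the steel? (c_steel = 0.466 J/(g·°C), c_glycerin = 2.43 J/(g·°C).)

Let T be the final temperature. ΣQ_i = 0:
m×0.466×(43 − 191) + 564×2.43×(43 − 27.4) = 0
-68.97 m = -21380
m = -21380/-68.97 ≈ 310 g

m ≈ 310 g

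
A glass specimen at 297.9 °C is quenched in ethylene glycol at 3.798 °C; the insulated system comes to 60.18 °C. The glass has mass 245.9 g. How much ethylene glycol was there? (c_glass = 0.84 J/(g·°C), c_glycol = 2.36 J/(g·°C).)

Energy conservation, ΣQ = 0:
245.9·0.84·(60.18 − 297.9) + m·2.36·(60.18 − 3.798) = 0
133.06 m = 49102
m = 49102/133.06 ≈ 369 g

m ≈ 369 g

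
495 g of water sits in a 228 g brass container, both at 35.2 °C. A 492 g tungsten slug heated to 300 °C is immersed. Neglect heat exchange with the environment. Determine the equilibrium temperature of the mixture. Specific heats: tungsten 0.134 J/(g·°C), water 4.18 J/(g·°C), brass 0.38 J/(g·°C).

Energy conservation, ΣQ = 0:
492·0.134·(T − 300) + 495·4.18·(T − 35.2) + 228·0.38·(T − 35.2) = 0
(65.93 + 2069.1 + 86.64) T = 65.93·300 + 2069.1·35.2 + 86.64·35.2
T ≈ 43.06 °C

T_f ≈ 43.1 °C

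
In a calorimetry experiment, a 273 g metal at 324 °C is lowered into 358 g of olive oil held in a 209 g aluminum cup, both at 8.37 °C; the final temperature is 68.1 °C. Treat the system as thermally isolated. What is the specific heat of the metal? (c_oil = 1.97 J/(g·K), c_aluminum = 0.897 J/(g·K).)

Heat gained plus heat lost sum to zero:
273·c·(68.1 − 324) + 358·1.97·(68.1 − 8.37) + 209·0.897·(68.1 − 8.37) = 0
-69861 c = -53323
c = -53323/-69861 ≈ 0.7633 J/(g·K)

c ≈ 0.763 J/(g·K)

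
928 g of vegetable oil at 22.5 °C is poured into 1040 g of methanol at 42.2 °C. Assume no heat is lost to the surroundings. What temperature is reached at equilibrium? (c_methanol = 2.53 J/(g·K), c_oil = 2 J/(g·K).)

T_f ≈ 34.1 °C

Set heat shed by the hot body equal to heat absorbed by the cold body:
1040×2.53×(42.2 − T) = 928×2×(T − 22.5)
2631.2(42.2 − T) = 1856(T − 22.5)
4487.2 T = 152797  ⇒  T ≈ 34.05 °C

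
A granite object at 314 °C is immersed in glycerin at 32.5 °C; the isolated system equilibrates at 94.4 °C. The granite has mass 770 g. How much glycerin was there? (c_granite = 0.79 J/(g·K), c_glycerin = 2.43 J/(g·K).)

m ≈ 888 g

Heat lost by the granite = heat gained by the glycerin:
770·0.79·(314 − 94.4) = m·2.43·(94.4 − 32.5)
150.42 m = 133583  ⇒  m ≈ 888.1 g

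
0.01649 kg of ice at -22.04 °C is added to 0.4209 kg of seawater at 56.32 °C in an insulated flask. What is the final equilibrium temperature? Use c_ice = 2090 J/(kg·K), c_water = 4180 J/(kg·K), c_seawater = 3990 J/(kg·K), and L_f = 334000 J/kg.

Heat gained plus heat lost sum to zero:
warm ice to 0 °C: 0.01649×2090×(0 − (-22.04)) = 759.59
  melt ice: 0.01649×334000 = 5507.7
  meltwater 0→T: 0.01649×4180×T = 68.93 T
  seawater: 1679.4(T − 56.32)
1748.3 T = 94583 − 6267.2 = 88316
T ≈ 50.51 °C (positive, so assuming full melt was valid).

T_f ≈ 50.5 °C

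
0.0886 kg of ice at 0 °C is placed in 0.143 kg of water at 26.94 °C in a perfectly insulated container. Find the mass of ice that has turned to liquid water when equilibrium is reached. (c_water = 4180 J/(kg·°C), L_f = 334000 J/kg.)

m_melted ≈ 0.0482 kg

Cooling the water to 0 °C releases 0.143×4180×26.94 = 16103 J.
Fully melting the ice requires m_ice L_f = 0.0886×334000 = 29592 J.
Since 16103 < 29592 J, not all the ice melts; equilibrium is at 0 °C.
m_melted×334000 = 16103  ⇒  m_melted ≈ 0.04821 kg.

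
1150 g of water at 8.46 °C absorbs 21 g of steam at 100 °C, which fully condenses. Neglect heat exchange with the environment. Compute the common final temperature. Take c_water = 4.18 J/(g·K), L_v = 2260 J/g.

Heat gained plus heat lost sum to zero:
condense steam: −21×2260 = −47460
  condensate cools 100→T: 21×4.18×(T − 100) = 87.78(T − 100)
  original water: 4807(T − 8.46)
4894.8 T = 47460 + 8778 + 40667 = 96905
T ≈ 19.80 °C, under the boiling point, so the assumption holds.

T_f ≈ 19.8 °C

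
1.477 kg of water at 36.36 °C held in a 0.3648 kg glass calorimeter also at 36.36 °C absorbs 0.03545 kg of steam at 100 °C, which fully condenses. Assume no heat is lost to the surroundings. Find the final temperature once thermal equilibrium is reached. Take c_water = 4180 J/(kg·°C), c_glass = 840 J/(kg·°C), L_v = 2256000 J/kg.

T_f ≈ 49.8 °C

Taking heat into each body as positive, Σ m c ΔT = 0:
steam→water at 100 °C releases m L_v = 0.03545×2256000 = 79975
  condensed water 100 °C→T: 148.18(T − 100)
  water warms: 1.477×4180×(T − 36.36) = 6173.9(T − 36.36)
  glass cup: 0.3648×840×(T − 36.36) = 306.43(T − 36.36)
6628.5 T = 79975 + 14818 + 235623 = 330417
T ≈ 49.85 °C, under the boiling point, so the assumption holds.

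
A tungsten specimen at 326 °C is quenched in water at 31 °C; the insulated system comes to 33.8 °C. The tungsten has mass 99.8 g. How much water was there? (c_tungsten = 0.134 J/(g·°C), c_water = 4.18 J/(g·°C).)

m ≈ 334 g

Heat lost by the tungsten = heat gained by the water:
99.8·0.134·(326 − 33.8) = m·4.18·(33.8 − 31)
11.7 m = 3907.6  ⇒  m ≈ 333.9 g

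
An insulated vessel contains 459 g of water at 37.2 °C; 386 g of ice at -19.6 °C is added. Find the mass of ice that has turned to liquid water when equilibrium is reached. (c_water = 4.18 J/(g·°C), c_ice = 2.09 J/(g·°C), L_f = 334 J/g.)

Water can give up m c ΔT = 459×4.18×37.2 = 71373 J before reaching 0 °C.
Of that, 386×2.09×19.6 = 15812 J goes to bring the ice to 0 °C, leaving 55561 J.
Melting all 386 g of ice would need 386×334 = 128924 J.
Since 55561 < 128924 J, not all the ice melts; equilibrium is at 0 °C.
m_melt = 55561 / L_f = 166.3 g.

m_melted ≈ 166 g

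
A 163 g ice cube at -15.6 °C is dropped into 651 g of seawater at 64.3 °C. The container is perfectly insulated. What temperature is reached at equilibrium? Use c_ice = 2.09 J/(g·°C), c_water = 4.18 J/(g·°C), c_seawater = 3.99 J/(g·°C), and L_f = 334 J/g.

T_f ≈ 32.7 °C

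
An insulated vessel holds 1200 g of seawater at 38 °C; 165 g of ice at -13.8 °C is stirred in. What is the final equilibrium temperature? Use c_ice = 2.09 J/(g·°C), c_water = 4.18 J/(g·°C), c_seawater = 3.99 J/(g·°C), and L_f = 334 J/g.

T_f ≈ 22.3 °C

Conservation of energy gives ΣQ = 0:
warm ice to 0 °C: 165·2.09·(0 − (-13.8)) = 4758.9
  melt ice: 165·334 = 55110
  warm the meltwater: 689.7 T
  seawater: 4788(T − 38)
5477.7 T = 181944 − 59869 = 122075
T ≈ 22.29 °C — above 0 °C, consistent with complete melting.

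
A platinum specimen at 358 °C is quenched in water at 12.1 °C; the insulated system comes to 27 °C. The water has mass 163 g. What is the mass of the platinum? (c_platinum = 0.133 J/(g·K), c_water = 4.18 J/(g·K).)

m ≈ 231 g

Heat lost by the platinum = heat gained by the water:
m·0.133·(358 − 27) = 163·4.18·(27 − 12.1)
44.02 m = 10152  ⇒  m ≈ 230.6 g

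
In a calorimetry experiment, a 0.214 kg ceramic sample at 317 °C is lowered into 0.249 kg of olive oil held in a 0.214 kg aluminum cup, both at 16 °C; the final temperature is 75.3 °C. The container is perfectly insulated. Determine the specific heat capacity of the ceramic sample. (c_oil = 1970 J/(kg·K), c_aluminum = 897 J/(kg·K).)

Net heat exchanged in the isolated system is zero:
0.214·c·(75.3 − 317) + 0.249·1970·(75.3 − 16) + 0.214·897·(75.3 − 16) = 0
-51.72 c = -40472
c = -40472/-51.72 ≈ 782.5 J/(kg·K)

c ≈ 782 J/(kg·K)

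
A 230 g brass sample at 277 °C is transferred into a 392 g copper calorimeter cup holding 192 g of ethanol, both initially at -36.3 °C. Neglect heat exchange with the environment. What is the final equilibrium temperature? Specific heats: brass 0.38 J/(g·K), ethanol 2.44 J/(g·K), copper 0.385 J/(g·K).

T_f ≈ 2.4 °C

Setting the total heat transfer to zero:
230×0.38×(T − 277) + 192×2.44×(T − (-36.3)) + 392×0.385×(T − (-36.3)) = 0
87.4(T − 277) + 468.48(T − (-36.3)) + 150.92(T − (-36.3)) = 0
706.8 T = 1725.6
T = 1725.6/706.8 ≈ 2.44 °C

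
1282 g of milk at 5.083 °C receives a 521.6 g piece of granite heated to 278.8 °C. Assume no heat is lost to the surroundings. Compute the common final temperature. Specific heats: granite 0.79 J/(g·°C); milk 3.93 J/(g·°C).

Set heat shed by the hot body equal to heat absorbed by the cold body:
521.6*0.79*(278.8 − T) = 1282*3.93*(T − 5.083)
412.06(278.8 − T) = 5038.3(T − 5.083)
5450.3 T = 140493  ⇒  T ≈ 25.78 °C

T_f ≈ 25.8 °C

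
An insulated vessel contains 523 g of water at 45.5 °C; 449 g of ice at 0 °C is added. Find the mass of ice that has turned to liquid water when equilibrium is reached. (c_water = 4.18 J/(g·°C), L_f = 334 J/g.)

Cooling the water to 0 °C releases 523×4.18×45.5 = 99469 J.
To melt every bit of ice: 449×334 = 149966 J.
Since 99469 < 149966 J, not all the ice melts; equilibrium is at 0 °C.
m_melt = 99469 / L_f = 297.8 g.

m_melted ≈ 298 g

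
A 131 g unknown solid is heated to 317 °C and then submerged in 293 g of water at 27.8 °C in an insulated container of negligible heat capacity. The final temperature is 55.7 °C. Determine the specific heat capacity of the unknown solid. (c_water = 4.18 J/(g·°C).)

Setting the total heat transfer to zero:
131·c·(55.7 − 317) + 293·4.18·(55.7 − 27.8) = 0
-34230 c = -34170
c = -34170/-34230 ≈ 0.9982 J/(g·°C)

c ≈ 0.998 J/(g·°C)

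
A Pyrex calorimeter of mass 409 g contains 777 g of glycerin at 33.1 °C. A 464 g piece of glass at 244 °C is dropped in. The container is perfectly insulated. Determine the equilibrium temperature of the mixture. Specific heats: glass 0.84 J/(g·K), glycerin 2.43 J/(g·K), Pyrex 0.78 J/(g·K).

T_f ≈ 64.8 °C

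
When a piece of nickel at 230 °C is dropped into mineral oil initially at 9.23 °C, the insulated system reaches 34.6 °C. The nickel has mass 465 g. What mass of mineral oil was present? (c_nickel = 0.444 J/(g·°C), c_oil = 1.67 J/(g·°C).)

m ≈ 952 g

Net heat exchanged in the isolated system is zero:
465·0.444·(34.6 − 230) + m·1.67·(34.6 − 9.23) = 0
42.37 m = 40342
m = 40342/42.37 ≈ 952.2 g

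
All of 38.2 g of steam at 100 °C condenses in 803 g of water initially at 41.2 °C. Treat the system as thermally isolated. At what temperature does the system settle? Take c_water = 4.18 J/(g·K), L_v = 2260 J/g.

T_f ≈ 68.4 °C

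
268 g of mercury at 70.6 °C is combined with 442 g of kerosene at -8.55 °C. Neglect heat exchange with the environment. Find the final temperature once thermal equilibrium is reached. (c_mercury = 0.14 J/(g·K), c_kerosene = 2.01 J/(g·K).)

T_f ≈ -5.3 °C

T_f = Σ m_i c_i T_i / Σ m_i c_i:
T_f = (37.52*70.6 + 888.42*(-8.55)) / (37.52 + 888.42)
    = -4947.1 / 925.94 ≈ -5.34 °C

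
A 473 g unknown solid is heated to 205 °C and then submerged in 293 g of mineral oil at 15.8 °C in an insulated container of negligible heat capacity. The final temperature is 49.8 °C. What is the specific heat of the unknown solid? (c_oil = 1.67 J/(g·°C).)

c ≈ 0.227 J/(g·°C)

Setting the total heat transfer to zero:
473·c·(49.8 − 205) + 293·1.67·(49.8 − 15.8) = 0
-73410 c = -16637
c = -16637/-73410 ≈ 0.2266 J/(g·°C)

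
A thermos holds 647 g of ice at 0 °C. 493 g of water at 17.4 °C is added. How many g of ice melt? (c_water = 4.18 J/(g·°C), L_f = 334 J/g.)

m_melted ≈ 107 g

Heat available from the water dropping to 0 °C: 493·4.18·17.4 = 35857 J.
Melting all 647 g of ice would need 647·334 = 216098 J.
Since 35857 < 216098 J, not all the ice melts; equilibrium is at 0 °C.
m_melted·334 = 35857  ⇒  m_melted ≈ 107.4 g.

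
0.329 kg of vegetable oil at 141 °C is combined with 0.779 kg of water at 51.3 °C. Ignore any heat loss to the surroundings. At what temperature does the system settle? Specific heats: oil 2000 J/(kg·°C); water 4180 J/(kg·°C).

T_f ≈ 66.4 °C

Conservation of energy gives ΣQ = 0:
0.329×2000×(T − 141) + 0.779×4180×(T − 51.3) = 0
658(T − 141) + 3256.2(T − 51.3) = 0
(658 + 3256.2) T = 658×141 + 3256.2×51.3
T = 259822/3914.2 ≈ 66.38 °C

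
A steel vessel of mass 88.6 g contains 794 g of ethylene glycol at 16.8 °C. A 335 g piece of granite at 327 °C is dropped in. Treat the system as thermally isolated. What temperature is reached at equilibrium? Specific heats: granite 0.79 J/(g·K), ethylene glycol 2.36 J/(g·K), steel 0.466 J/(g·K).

T_f ≈ 54.5 °C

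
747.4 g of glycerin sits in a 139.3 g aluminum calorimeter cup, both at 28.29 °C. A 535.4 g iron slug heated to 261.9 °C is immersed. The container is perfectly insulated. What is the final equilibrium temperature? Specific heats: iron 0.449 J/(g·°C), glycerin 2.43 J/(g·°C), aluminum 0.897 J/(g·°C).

Setting the total heat transfer to zero:
535.4*0.449*(T − 261.9) + 747.4*2.43*(T − 28.29) + 139.3*0.897*(T − 28.29) = 0
2181.5 T = 117874
T = 117874 / 2181.5 = 54 °C

T_f ≈ 54.0 °C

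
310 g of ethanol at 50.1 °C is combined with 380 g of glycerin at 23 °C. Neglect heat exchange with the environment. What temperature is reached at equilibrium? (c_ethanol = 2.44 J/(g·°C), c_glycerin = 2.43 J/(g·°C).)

T_f ≈ 35.2 °C

T_f is the heat-capacity-weighted average of the initial temperatures:
T_f = (756.4×50.1 + 923.4×23) / (756.4 + 923.4)
    = 59134 / 1679.8 ≈ 35.20 °C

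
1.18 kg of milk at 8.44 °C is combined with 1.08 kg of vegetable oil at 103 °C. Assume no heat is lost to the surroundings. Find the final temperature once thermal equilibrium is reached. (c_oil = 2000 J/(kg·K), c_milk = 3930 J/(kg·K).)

Heat gained plus heat lost sum to zero:
1.08·2000·(T − 103) + 1.18·3930·(T − 8.44) = 0
2160(T − 103) + 4637.4(T − 8.44) = 0
(2160 + 4637.4) T = 2160·103 + 4637.4·8.44
T = 261620/6797.4 ≈ 38.49 °C

T_f ≈ 38.5 °C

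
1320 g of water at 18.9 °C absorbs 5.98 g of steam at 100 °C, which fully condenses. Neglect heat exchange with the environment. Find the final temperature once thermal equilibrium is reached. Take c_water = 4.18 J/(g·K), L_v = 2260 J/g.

T_f ≈ 21.7 °C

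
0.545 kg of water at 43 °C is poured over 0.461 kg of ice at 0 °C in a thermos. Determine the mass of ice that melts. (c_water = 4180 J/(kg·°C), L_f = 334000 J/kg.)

m_melted ≈ 0.293 kg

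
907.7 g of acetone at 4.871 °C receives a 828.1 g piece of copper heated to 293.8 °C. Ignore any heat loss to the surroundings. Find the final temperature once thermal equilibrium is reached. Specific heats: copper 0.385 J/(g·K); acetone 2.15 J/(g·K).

T_f ≈ 45.4 °C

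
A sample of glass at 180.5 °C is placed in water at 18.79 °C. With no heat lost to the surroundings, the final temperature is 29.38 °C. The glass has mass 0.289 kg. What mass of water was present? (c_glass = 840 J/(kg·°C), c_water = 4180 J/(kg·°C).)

Taking heat into each body as positive, Σ m c ΔT = 0:
0.289×840×(29.38 − 180.5) + m×4180×(29.38 − 18.79) = 0
44266 m = 36686
m = 36686/44266 ≈ 0.8288 kg

m ≈ 0.829 kg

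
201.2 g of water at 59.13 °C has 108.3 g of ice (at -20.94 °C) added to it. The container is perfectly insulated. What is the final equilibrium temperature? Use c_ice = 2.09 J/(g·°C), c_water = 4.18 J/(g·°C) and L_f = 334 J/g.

Energy balance with sensible and latent terms:
warm ice to 0 °C: 108.3×2.09×(0 − (-20.94)) = 4739.7; fusion: m_ice L_f = 108.3×334 = 36172; warm the meltwater: 452.69 T; water cools: 201.2×4.18×(T − 59.13) = 841.02(T − 59.13)
1293.7 T = 49729 − 40912 = 8817.4
T ≈ 6.82 °C — above 0 °C, consistent with complete melting.

T_f ≈ 6.8 °C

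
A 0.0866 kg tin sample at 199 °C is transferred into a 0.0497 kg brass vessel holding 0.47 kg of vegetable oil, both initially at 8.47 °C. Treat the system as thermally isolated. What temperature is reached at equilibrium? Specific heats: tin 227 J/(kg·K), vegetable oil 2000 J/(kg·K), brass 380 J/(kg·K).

T_f = Σ m_i c_i T_i / Σ m_i c_i:
T_f = (19.66*199 + 940*8.47 + 18.89*8.47) / (19.66 + 940 + 18.89)
    = 12034 / 978.54 ≈ 12.30 °C

T_f ≈ 12.3 °C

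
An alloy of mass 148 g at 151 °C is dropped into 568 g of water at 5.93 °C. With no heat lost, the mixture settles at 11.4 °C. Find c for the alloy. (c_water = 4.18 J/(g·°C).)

Conservation of energy gives ΣQ = 0:
148×c×(11.4 − 151) + 568×4.18×(11.4 − 5.93) = 0
-20661 c = -12987
c = -12987/-20661 ≈ 0.6286 J/(g·°C)

c ≈ 0.629 J/(g·°C)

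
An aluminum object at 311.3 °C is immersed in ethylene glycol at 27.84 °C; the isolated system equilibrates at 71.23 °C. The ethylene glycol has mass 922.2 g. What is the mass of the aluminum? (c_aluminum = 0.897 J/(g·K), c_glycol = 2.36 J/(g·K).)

m ≈ 439 g

Net heat exchanged in the isolated system is zero:
m×0.897×(71.23 − 311.3) + 922.2×2.36×(71.23 − 27.84) = 0
-215.34 m = -94434
m = -94434/-215.34 ≈ 438.5 g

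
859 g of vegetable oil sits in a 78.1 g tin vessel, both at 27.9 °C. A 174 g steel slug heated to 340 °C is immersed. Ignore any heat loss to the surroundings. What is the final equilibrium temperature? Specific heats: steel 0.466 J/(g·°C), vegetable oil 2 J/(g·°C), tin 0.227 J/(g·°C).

Let T be the final temperature. ΣQ_i = 0:
174*0.466*(T − 340) + 859*2*(T − 27.9) + 78.1*0.227*(T − 27.9) = 0
81.08(T − 340) + 1718(T − 27.9) + 17.73(T − 27.9) = 0
1816.8 T = 75995
T ≈ 41.83 °C

T_f ≈ 41.8 °C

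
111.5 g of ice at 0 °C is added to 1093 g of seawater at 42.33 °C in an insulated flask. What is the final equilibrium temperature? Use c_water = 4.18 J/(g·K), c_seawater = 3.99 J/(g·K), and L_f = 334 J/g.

T_f ≈ 30.5 °C

Taking heat into each body as positive, Σ m c ΔT = 0:
melt ice: 111.5×334 = 37241
  warm the meltwater: 466.07 T
  seawater: 4361.1(T − 42.33)
4827.1 T = 184604 − 37241 = 147363
T ≈ 30.53 °C (positive, so assuming full melt was valid).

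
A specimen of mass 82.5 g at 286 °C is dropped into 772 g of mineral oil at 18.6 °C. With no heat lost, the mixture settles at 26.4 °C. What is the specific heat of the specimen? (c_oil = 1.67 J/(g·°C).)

c ≈ 0.47 J/(g·°C)

Heat lost by the specimen = heat gained by the oil:
82.5×c×(286 − 26.4) = 772×1.67×(26.4 − 18.6)
21417 c = 10056  ⇒  c ≈ 0.4695 J/(g·°C)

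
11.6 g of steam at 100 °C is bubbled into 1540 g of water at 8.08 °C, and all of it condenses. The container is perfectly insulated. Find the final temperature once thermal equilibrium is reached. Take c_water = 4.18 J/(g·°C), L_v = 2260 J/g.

T_f ≈ 12.8 °C

Conservation of energy gives ΣQ = 0:
steam→water at 100 °C releases m L_v = 11.6×2260 = 26216
  condensate cools 100→T: 11.6×4.18×(T − 100) = 48.49(T − 100)
  water warms: 1540×4.18×(T − 8.08) = 6437.2(T − 8.08)
6485.7 T = 26216 + 4848.8 + 52013 = 83077
T ≈ 12.81 °C — below 100 °C, confirming all the steam condensed.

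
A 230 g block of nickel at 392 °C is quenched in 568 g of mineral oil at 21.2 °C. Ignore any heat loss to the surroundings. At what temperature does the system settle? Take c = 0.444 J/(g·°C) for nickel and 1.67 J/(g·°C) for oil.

T_f ≈ 57.2 °C

T_f = Σ m_i c_i T_i / Σ m_i c_i:
T_f = (102.12·392 + 948.56·21.2) / (102.12 + 948.56)
    = 60141 / 1050.7 ≈ 57.24 °C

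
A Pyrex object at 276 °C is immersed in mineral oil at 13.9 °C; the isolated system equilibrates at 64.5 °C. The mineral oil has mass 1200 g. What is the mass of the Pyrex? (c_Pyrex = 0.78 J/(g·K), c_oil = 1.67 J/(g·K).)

m ≈ 615 g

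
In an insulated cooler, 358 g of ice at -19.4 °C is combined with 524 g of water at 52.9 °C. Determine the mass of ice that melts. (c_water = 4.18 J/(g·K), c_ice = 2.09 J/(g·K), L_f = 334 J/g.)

Water can give up m c ΔT = 524·4.18·52.9 = 115868 J before reaching 0 °C.
Of that, 358·2.09·19.4 = 14515 J goes to bring the ice to 0 °C, leaving 101352 J.
To melt every bit of ice: 358·334 = 119572 J.
101352 J < 119572 J, so only part of the ice melts and the system sits at 0 °C.
m_melt = 101352 / L_f = 303.5 g.

m_melted ≈ 303 g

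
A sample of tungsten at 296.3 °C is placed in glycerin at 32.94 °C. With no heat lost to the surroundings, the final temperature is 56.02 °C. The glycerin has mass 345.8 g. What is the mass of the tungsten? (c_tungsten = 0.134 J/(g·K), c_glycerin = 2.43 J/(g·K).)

m ≈ 602 g

Conservation of energy gives ΣQ = 0:
m×0.134×(56.02 − 296.3) + 345.8×2.43×(56.02 − 32.94) = 0
-32.2 m = -19394
m = -19394/-32.2 ≈ 602.3 g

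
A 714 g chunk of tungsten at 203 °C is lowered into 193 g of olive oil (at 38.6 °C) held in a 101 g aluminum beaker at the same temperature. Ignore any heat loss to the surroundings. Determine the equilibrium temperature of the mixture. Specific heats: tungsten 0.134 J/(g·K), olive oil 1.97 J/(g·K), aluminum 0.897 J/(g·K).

Let T be the final temperature. ΣQ_i = 0:
714·0.134·(T − 203) + 193·1.97·(T − 38.6) + 101·0.897·(T − 38.6) = 0
566.48 T = 37595
T ≈ 66.37 °C

T_f ≈ 66.4 °C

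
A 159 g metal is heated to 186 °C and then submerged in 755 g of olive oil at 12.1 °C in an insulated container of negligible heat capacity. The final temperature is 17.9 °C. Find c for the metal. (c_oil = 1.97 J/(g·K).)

Heat lost by the metal = heat gained by the oil:
159·c·(186 − 17.9) = 755·1.97·(17.9 − 12.1)
26728 c = 8626.6  ⇒  c ≈ 0.3228 J/(g·K)

c ≈ 0.323 J/(g·K)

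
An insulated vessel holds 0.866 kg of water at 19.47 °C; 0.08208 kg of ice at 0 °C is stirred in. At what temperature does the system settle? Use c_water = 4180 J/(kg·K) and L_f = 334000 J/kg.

T_f ≈ 10.9 °C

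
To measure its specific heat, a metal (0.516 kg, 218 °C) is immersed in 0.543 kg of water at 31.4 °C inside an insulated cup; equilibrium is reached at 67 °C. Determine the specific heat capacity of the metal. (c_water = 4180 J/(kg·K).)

Net heat exchanged in the isolated system is zero:
0.516×c×(67 − 218) + 0.543×4180×(67 − 31.4) = 0
-77.92 c = -80803
c = -80803/-77.92 ≈ 1037 J/(kg·K)

c ≈ 1040 J/(kg·K)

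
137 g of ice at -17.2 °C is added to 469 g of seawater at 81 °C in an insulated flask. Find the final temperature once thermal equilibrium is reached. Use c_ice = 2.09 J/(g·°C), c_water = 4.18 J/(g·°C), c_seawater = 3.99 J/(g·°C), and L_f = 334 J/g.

T_f ≈ 41.3 °C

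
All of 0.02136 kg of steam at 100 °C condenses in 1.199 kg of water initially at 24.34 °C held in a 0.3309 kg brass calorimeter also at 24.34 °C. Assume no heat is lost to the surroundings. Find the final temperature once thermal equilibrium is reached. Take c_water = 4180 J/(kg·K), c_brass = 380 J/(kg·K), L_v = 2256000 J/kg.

T_f ≈ 34.9 °C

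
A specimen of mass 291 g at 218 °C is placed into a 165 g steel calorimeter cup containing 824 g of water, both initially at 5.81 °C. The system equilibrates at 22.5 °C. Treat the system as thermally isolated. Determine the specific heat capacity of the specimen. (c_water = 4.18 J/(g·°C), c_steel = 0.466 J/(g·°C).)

c ≈ 1.03 J/(g·°C)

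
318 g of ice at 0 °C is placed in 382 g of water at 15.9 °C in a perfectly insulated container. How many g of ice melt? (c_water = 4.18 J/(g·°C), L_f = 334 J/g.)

m_melted ≈ 76 g

Heat available from the water dropping to 0 °C: 382·4.18·15.9 = 25388 J.
Fully melting the ice requires m_ice L_f = 318·334 = 106212 J.
25388 J < 106212 J, so only part of the ice melts and the system sits at 0 °C.
m_melted·334 = 25388  ⇒  m_melted ≈ 76.01 g.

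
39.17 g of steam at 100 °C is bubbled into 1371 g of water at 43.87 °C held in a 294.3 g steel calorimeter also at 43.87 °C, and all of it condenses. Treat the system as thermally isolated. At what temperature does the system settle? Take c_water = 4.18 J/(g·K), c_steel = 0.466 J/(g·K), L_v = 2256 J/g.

T_f ≈ 60.0 °C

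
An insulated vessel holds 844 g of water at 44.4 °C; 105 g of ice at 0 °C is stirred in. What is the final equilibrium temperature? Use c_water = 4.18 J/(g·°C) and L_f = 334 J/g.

Heat gained plus heat lost sum to zero:
melt ice: 105·334 = 35070
  meltwater 0→T: 105·4.18·T = 438.9 T
  water cools: 844·4.18·(T − 44.4) = 3527.9(T − 44.4)
3966.8 T = 156640 − 35070 = 121570
T ≈ 30.65 °C. Since T > 0 °C, the all-ice-melts assumption holds.

T_f ≈ 30.6 °C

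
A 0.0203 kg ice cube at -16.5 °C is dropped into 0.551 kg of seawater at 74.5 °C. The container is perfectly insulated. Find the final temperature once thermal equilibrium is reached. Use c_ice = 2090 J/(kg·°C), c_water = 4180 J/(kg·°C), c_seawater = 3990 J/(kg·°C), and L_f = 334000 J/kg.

T_f ≈ 68.5 °C

Setting the total heat transfer to zero:
warm ice to 0 °C: 0.0203×2090×(0 − (-16.5)) = 700.05; fusion: m_ice L_f = 0.0203×334000 = 6780.2; meltwater 0→T: 0.0203×4180×T = 84.85 T; seawater: 2198.5(T − 74.5)
2283.3 T = 163788 − 7480.2 = 156307
T ≈ 68.46 °C. Since T > 0 °C, the all-ice-melts assumption holds.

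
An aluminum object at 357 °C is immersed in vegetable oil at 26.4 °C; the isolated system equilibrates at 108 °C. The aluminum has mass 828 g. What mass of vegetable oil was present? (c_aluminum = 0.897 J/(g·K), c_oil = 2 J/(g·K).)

|Q_aluminum| = |Q_oil|:
828·0.897·(357 − 108) = m·2·(108 − 26.4)
163.2 m = 184936  ⇒  m ≈ 1133 g

m ≈ 1130 g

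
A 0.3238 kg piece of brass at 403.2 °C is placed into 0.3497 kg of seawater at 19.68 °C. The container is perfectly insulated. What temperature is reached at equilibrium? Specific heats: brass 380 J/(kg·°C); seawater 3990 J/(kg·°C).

T_f ≈ 50.8 °C

Taking heat into each body as positive, Σ m c ΔT = 0:
0.3238·380·(T − 403.2) + 0.3497·3990·(T − 19.68) = 0
123.04(T − 403.2) + 1395.3(T − 19.68) = 0
1518.3 T = 77071
T = 77071/1518.3 ≈ 50.76 °C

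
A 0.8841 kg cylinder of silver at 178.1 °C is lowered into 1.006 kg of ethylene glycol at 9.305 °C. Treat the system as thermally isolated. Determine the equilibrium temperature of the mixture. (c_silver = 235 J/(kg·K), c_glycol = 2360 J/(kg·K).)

With ΣQ=0 the equilibrium temperature is the m·c-weighted mean:
T_f = (207.76×178.1 + 2374.2×9.305) / (207.76 + 2374.2)
    = 59094 / 2581.9 ≈ 22.89 °C

T_f ≈ 22.9 °C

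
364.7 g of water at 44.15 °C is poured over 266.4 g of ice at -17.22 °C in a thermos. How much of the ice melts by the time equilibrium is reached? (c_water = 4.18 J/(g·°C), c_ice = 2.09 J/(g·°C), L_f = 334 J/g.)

m_melted ≈ 173 g

Cooling the water to 0 °C releases 364.7·4.18·44.15 = 67304 J.
Of that, 266.4·2.09·17.22 = 9587.7 J goes to bring the ice to 0 °C, leaving 57717 J.
To melt every bit of ice: 266.4·334 = 88978 J.
Since 57717 < 88978 J, not all the ice melts; equilibrium is at 0 °C.
Mass melted = 57717/334 ≈ 172.8 g.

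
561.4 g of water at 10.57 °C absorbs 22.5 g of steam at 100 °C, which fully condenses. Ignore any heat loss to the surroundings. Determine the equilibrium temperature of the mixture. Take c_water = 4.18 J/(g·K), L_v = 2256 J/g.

T_f ≈ 34.8 °C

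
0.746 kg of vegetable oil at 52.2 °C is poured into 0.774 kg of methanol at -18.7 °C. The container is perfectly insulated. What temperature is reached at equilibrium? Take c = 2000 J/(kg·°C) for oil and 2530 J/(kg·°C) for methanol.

T_f ≈ 12.0 °C

With ΣQ=0 the equilibrium temperature is the m·c-weighted mean:
T_f = (1492*52.2 + 1958.2*(-18.7)) / (1492 + 1958.2)
    = 41264 / 3450.2 ≈ 11.96 °C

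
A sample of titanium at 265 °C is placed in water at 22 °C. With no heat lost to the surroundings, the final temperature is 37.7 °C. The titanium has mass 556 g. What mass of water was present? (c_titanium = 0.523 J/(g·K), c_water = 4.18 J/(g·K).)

m ≈ 1010 g

|Q_titanium| = |Q_water|:
556×0.523×(265 − 37.7) = m×4.18×(37.7 − 22)
65.63 m = 66096  ⇒  m ≈ 1007 g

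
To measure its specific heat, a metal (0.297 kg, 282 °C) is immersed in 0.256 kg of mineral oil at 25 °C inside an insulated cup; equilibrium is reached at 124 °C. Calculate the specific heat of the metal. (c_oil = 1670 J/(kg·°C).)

c ≈ 902 J/(kg·°C)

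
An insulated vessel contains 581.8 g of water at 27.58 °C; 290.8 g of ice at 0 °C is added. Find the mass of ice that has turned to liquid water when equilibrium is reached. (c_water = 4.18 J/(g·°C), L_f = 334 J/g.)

Heat available from the water dropping to 0 °C: 581.8·4.18·27.58 = 67072 J.
To melt every bit of ice: 290.8·334 = 97127 J.
Since 67072 < 97127 J, not all the ice melts; equilibrium is at 0 °C.
m_melted·334 = 67072  ⇒  m_melted ≈ 200.8 g.

m_melted ≈ 201 g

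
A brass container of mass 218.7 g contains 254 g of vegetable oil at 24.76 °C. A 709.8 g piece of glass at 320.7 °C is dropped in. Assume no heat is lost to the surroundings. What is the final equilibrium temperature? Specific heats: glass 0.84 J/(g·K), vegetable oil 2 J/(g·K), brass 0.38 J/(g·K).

T_f ≈ 173.4 °C

Conservation of energy gives ΣQ = 0:
709.8·0.84·(T − 320.7) + 254·2·(T − 24.76) + 218.7·0.38·(T − 24.76) = 0
596.23(T − 320.7) + 508(T − 24.76) + 83.11(T − 24.76) = 0
(596.23 + 508 + 83.11) T = 596.23·320.7 + 508·24.76 + 83.11·24.76
T ≈ 173.37 °C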